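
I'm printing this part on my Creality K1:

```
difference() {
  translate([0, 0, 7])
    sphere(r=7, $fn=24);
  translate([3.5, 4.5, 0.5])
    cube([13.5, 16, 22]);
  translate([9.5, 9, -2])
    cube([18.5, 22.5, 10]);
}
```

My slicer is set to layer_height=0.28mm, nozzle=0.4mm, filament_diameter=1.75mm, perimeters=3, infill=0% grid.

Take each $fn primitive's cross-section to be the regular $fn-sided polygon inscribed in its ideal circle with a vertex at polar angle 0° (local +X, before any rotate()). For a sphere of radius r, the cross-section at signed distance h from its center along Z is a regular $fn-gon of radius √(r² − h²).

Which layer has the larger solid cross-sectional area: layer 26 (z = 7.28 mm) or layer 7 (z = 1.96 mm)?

Layer 26 (z = 7.28): the sphere: section is a regular 24-gon, circumradius = √(r²−h²) = √(7²−0.28²) = 6.994 (area = (24/2)·6.994²·sin(360°/24) = 151.94 mm²); the cube at (3.5, 4.5) is present — its section is the full 13.5×16 rectangle (area 216.00 mm²); the cube at (9.5, 9) (footprint 18.5×22.5) is included at this height (area 416.25 mm²); After the difference (first − rest): starting from the r=7 sphere (151.94 mm²), the 13.5×16 cube at (3.5, 4.5) partially overlaps it — only the 1.52 mm² overlap (of its 216.00 mm²) is removed, clipping the outline; the 18.5×22.5 cube at (9.5, 9) misses the remaining region (no effect) — area = 150.42 mm². So its area = 150.42 mm². Layer 7 (z = 1.96): the sphere: section is a regular 24-gon, circumradius = √(r²−h²) = √(7²−5.04²) = 4.858 (area = (24/2)·4.858²·sin(360°/24) = 73.29 mm²); the cube at (3.5, 4.5) (footprint 13.5×16) is included at this height (area 216.00 mm²); the cube at (9.5, 9) is present — its section is the full 18.5×22.5 rectangle (area 416.25 mm²); Taking the first minus the rest: starting from the r=7 sphere (73.29 mm²), the 13.5×16 cube at (3.5, 4.5) misses the remaining region (no effect); the 18.5×22.5 cube at (9.5, 9) misses the remaining region (no effect) — area = 73.29 mm². So its area = 73.29 mm². Layer 26 is larger (150.42 vs 73.29 mm²).

layer 26 (z = 7.28 mm)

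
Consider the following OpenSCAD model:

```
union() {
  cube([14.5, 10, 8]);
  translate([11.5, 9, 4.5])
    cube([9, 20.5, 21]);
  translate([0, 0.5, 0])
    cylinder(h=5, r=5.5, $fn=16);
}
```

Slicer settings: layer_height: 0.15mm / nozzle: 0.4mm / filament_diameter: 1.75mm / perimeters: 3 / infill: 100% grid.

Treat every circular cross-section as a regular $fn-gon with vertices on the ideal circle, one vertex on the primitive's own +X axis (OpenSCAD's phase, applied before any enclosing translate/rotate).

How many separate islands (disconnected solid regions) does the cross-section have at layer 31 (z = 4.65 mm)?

1

At z = 4.65 mm: the 14.5×10 cube contributes its full rectangle; the 9×20.5 cube at (11.5, 9) contributes its full rectangle; the cylinder at (0, 0.5): section is a regular 16-gon, circumradius r=5.5; Merging all regions: the regions partially overlap (shared area 28.88 mm²), so overlapping operands fuse into one piece — 1 connected region. Overall, the cross-section is a single solid region. Island count = 1.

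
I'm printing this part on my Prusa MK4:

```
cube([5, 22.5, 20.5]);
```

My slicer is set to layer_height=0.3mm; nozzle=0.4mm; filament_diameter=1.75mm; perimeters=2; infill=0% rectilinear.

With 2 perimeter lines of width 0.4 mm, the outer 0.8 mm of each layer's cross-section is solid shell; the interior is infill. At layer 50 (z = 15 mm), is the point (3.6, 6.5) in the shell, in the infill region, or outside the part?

At z = 15 mm: the 5×22.5 cube contributes its full rectangle. Overall, the cross-section is a single solid region. The nearest boundary edge runs (5.00, 0.00)→(5.00, 22.50); distance from the point to it = 1.40 mm. The point is inside the cross-section and 1.40 mm from the nearest boundary — more than the 0.8 mm shell width (2 × 0.4), so it's in the infill interior.

infill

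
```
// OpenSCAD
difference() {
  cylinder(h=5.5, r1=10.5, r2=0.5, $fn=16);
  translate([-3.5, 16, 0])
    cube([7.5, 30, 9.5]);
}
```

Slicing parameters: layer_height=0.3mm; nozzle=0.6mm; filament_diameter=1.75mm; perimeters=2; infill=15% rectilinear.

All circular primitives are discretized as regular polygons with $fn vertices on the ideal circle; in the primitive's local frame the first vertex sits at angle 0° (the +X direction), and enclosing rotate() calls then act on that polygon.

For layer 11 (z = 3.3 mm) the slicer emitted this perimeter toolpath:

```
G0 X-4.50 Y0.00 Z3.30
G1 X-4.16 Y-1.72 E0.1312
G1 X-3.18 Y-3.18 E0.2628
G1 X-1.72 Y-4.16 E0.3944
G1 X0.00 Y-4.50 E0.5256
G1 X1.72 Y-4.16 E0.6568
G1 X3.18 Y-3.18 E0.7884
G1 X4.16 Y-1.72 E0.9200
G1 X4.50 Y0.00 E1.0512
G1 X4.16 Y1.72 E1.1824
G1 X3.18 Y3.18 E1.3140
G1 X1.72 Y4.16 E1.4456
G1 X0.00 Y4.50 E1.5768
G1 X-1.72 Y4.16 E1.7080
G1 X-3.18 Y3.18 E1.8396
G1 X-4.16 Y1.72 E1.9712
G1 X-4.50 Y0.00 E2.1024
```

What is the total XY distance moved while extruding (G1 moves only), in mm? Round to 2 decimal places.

28.09 mm

Sum the Euclidean lengths of each G1 segment: total = 28.09 mm.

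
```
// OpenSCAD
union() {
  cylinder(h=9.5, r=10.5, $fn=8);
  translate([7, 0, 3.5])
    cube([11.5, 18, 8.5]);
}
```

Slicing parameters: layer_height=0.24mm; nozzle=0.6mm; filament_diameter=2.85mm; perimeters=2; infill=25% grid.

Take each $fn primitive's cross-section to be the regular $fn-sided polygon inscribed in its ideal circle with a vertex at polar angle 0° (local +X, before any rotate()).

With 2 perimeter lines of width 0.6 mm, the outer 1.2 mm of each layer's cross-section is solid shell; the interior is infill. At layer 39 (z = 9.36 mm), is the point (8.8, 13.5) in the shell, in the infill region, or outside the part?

infill

At z = 9.36 mm: the r=10.5 cylinder gives a regular 8-gon of circumradius 10.5 (constant along its height); the 11.5×18 cube at (7, 0) contributes its full rectangle; Merging all regions: the regions partially overlap (shared area 14.61 mm²), so overlapping operands fuse into one piece — 1 connected region. Overall, the cross-section is a single solid region. The nearest boundary edge runs (7.00, 7.60)→(7.00, 18.00); distance from the point to it = 1.80 mm. The point is inside the cross-section and 1.80 mm from the nearest boundary — more than the 1.2 mm shell width (2 × 0.6), so it's in the infill interior.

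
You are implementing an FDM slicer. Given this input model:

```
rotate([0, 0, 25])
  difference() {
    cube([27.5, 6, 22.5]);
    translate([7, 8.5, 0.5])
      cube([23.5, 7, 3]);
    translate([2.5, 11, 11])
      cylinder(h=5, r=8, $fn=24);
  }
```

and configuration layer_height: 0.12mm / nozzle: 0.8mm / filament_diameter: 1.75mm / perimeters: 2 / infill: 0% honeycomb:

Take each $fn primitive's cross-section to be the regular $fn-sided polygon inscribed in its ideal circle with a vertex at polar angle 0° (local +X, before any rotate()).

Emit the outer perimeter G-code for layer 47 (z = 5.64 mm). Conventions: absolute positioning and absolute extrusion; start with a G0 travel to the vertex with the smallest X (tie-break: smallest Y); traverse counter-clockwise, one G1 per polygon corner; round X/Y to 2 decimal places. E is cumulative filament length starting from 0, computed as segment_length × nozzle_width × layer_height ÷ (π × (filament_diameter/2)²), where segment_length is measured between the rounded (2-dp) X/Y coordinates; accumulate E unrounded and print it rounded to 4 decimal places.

At z = 5.64 mm: the cube (footprint 27.5×6) is included at this height; the cube at (7, 8.5) does not reach this height (z outside [0.5, 3.5]); the cylinder at (2.5, 11) is not intersected at this z (z outside [11, 16]); Subtracting the remaining from the first: none of the subtracted shapes is present at this height, so the 27.5×6 cube is unchanged — 1 connected region; (rotated 25° about Z; rotation is an isometry so areas/perimeters/island counts are preserved). The outline is a single polygon with 4 vertices. Extrusion per mm of travel: 0.8 × 0.12 / (π × 0.875²) = 0.039912. Accumulating E over each segment gives final E = 2.6743.

G0 X-2.54 Y5.44 Z5.64
G1 X0.00 Y0.00 E0.2396
G1 X24.92 Y11.62 E1.3370
G1 X22.39 Y17.06 E1.5765
G1 X-2.54 Y5.44 E2.6743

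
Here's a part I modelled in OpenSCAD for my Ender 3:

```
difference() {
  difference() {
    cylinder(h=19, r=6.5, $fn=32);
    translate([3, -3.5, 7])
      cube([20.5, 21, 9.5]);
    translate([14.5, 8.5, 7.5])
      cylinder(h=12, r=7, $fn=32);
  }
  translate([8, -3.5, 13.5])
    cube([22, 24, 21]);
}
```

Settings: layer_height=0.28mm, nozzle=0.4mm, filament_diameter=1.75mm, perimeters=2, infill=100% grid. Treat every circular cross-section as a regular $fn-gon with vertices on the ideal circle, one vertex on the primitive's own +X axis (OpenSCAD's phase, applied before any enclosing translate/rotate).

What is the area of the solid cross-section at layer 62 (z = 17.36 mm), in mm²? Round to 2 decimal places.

131.88 mm²

At z = 17.36 mm: the cylinder: section is a regular 32-gon, circumradius r=6.5 (area = (32/2)·6.500²·sin(360°/32) = 131.88 mm²); the cube at (3, -3.5) is not intersected at this z (z outside [7, 16.5]); the r=7 cylinder at (14.5, 8.5) gives a regular 32-gon of circumradius 7 (constant along its height) (area = (32/2)·7.000²·sin(360°/32) = 152.95 mm²); Subtracting the remaining from the first: starting from the r=6.5 cylinder (131.88 mm²), the r=7 cylinder at (14.5, 8.5) misses the remaining region (no effect) — area = 131.88 mm²; the cube at (8, -3.5) (footprint 22×24) is included at this height (area 528.00 mm²); After the difference (first − rest): starting from that combined region (131.88 mm²), the 22×24 cube at (8, -3.5) misses the remaining region (no effect) — area = 131.88 mm². Overall, the cross-section is a single solid region. Net area = 131.88 mm².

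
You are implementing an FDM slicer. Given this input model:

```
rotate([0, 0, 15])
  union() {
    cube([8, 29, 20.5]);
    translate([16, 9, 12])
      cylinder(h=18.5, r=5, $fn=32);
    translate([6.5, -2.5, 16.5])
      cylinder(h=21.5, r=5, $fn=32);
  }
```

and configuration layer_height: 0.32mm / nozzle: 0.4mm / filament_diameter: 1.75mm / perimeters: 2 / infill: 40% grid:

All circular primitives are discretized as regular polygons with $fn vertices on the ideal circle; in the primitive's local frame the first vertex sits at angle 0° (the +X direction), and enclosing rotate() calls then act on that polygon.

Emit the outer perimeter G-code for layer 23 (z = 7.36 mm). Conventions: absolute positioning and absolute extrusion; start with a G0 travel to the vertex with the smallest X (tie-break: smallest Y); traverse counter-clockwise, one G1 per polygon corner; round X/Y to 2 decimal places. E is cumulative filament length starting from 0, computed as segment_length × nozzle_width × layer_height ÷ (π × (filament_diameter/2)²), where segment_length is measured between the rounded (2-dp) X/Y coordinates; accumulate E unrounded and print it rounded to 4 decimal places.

At z = 7.36 mm: the 8×29 cube contributes its full rectangle; the cylinder at (16, 9) does not reach this height (z outside [12, 30.5]); the cylinder at (6.5, -2.5) is not intersected at this z (z outside [16.5, 38]); Combining (union): only the 8×29 cube is present, so the union is just that shape — 1 connected region; (rotated 15° about Z; rotation is an isometry so areas/perimeters/island counts are preserved). The outline is a single polygon with 4 vertices. Extrusion per mm of travel: 0.4 × 0.32 / (π × 0.875²) = 0.053216. Accumulating E over each segment gives final E = 3.9382.

G0 X-7.51 Y28.01 Z7.36
G1 X0.00 Y0.00 E1.5432
G1 X7.73 Y2.07 E1.9691
G1 X0.22 Y30.08 E3.5123
G1 X-7.51 Y28.01 E3.9382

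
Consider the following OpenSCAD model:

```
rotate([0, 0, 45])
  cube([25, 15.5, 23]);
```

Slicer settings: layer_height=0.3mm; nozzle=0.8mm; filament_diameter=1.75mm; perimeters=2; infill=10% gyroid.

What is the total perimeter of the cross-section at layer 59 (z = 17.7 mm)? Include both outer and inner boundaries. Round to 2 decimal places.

81.00 mm

At z = 17.7 mm: the 25×15.5 cube contributes its full rectangle (perimeter 81.00 mm); (rotated 45° about Z; rotation is an isometry so areas/perimeters/island counts are preserved). Overall, the cross-section is a single solid region. Total boundary length (outer) = 81.00 mm.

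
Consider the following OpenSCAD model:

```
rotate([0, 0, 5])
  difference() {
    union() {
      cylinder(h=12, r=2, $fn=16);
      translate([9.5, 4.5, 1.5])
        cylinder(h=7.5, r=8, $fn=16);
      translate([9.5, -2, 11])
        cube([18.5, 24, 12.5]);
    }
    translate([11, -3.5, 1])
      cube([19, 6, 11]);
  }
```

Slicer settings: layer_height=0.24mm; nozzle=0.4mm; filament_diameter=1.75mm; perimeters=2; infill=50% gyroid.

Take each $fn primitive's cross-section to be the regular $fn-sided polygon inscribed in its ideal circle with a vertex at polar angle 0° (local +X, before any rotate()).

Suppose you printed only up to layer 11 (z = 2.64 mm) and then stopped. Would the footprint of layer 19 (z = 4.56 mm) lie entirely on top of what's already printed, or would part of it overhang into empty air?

Compare the two slices. At z = 2.64: the cylinder: section is a regular 16-gon, circumradius r=2 (area = (16/2)·2.000²·sin(360°/16) = 12.25 mm²); the r=8 cylinder at (9.5, 4.5) contributes a regular 16-gon of circumradius 8 (area = (16/2)·8.000²·sin(360°/16) = 195.93 mm²); the cube at (9.5, -2) does not reach this height (z outside [11, 23.5]); Merging all regions: the 2 present regions are separate (no shared area or edge), so areas and boundary lengths simply add and each stays a separate island — area = 208.18 mm²; the cube at (11, -3.5) is present — its section is the full 19×6 rectangle (area 114.00 mm²); After the difference (first − rest): starting from that combined region (208.18 mm²), the 19×6 cube at (11, -3.5) partially overlaps it — only the 24.61 mm² overlap (of its 114.00 mm²) is removed, clipping the outline — area = 183.57 mm²; (whole slice rotated 5° about Z — lengths, areas and connectivity unchanged). At z = 4.56: the cylinder: section is a regular 16-gon, circumradius r=2 (area = (16/2)·2.000²·sin(360°/16) = 12.25 mm²); the r=8 cylinder at (9.5, 4.5) gives a regular 16-gon of circumradius 8 (constant along its height) (area = (16/2)·8.000²·sin(360°/16) = 195.93 mm²); the cube at (9.5, -2) is absent (z outside [11, 23.5]); Taking the union: the 2 present regions are separate (no shared area or edge), so areas and boundary lengths simply add and each stays a separate island — area = 208.18 mm²; the cube at (11, -3.5) (footprint 19×6) is included at this height (area 114.00 mm²); Subtracting the remaining from the first: starting from the result so far (208.18 mm²), the 19×6 cube at (11, -3.5) partially overlaps it — only the 24.61 mm² overlap (of its 114.00 mm²) is removed, clipping the outline — area = 183.57 mm²; (rotated 5° about Z; rotation is an isometry so areas/perimeters/island counts are preserved). Checking containment: the cross-section at z = 4.56 is a subset of the cross-section at z = 2.64.

entirely on top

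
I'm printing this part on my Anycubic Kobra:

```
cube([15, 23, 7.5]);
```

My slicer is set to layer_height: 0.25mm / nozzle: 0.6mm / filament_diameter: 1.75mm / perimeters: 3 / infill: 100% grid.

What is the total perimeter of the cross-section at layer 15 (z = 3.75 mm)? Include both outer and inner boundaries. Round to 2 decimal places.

76.00 mm

At z = 3.75 mm: the cube (footprint 15×23) is included at this height (perimeter 76.00 mm). Overall, the cross-section is a single solid region. Total boundary length (outer) = 76.00 mm.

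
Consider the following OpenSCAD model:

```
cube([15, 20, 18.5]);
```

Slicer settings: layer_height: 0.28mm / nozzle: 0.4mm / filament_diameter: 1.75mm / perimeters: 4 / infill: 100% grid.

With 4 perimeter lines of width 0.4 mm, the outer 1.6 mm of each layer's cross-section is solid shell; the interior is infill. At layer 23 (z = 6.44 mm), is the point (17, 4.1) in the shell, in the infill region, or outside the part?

At z = 6.44 mm: the 15×20 cube contributes its full rectangle. Overall, the cross-section is a single solid region. The nearest boundary edge runs (15.00, 0.00)→(15.00, 20.00); distance from the point to it = 2.00 mm. The point is not inside any of the regions above, so it lies outside the cross-section (2.00 mm from the nearest boundary).

outside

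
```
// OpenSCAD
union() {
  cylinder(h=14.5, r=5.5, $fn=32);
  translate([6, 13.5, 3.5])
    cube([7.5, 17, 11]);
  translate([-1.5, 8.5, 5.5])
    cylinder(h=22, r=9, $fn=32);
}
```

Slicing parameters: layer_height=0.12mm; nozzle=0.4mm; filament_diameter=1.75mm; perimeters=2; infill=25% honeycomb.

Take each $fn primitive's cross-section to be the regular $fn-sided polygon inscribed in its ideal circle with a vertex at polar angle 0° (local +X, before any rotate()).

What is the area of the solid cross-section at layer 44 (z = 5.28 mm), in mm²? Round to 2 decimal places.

At z = 5.28 mm: the r=5.5 cylinder gives a regular 32-gon of circumradius 5.5 (constant along its height) (area = (32/2)·5.500²·sin(360°/32) = 94.42 mm²); the cube at (6, 13.5) (footprint 7.5×17) is included at this height (area 127.50 mm²); the cylinder at (-1.5, 8.5) does not reach this height (z outside [5.5, 27.5]); Taking the union: the 2 present regions are separate (no shared area or edge), so areas and boundary lengths simply add and each stays a separate island — area = 221.92 mm². Overall, the cross-section has 2 separate islands. Net area = 221.92 mm².

221.92 mm²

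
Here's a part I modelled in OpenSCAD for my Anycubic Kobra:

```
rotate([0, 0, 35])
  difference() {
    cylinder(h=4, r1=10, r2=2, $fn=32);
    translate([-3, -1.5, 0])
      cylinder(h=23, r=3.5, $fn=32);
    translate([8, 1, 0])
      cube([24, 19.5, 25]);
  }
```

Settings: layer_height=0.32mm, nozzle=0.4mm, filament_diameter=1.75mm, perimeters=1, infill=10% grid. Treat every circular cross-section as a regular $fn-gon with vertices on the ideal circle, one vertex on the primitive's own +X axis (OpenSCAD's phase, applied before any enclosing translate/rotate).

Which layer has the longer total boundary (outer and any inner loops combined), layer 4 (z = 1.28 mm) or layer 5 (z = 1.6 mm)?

layer 4 (z = 1.28 mm)

Layer 4 (z = 1.28): the cone (r1=10→r2=2) has section circumradius 7.440 here — a regular 32-gon (perimeter = 2·32·7.440·sin(180°/32) = 46.67 mm); the cylinder at (-3, -1.5): section is a regular 32-gon, circumradius r=3.5 (perimeter = 2·32·3.500·sin(180°/32) = 21.96 mm); the cube at (8, 1) (footprint 24×19.5) is included at this height (perimeter 87.00 mm); After the difference (first − rest): starting from the cone, the r=3.5 cylinder at (-3, -1.5) lies wholly inside it (removes its full 38.24 mm² and its 21.96 mm outline becomes a hole wall); the 24×19.5 cube at (8, 1) misses the remaining region (no effect) — boundary (outer + 1 inner loop) = 68.63 mm; (rotated 35° about Z; rotation is an isometry so areas/perimeters/island counts are preserved). So its perimeter = 68.63 mm. Layer 5 (z = 1.6): the cone (r1=10→r2=2) has section circumradius 6.800 here — a regular 32-gon (perimeter = 2·32·6.800·sin(180°/32) = 42.66 mm); the cylinder at (-3, -1.5): section is a regular 32-gon, circumradius r=3.5 (perimeter = 2·32·3.500·sin(180°/32) = 21.96 mm); the cube at (8, 1) (footprint 24×19.5) is included at this height (perimeter 87.00 mm); After the difference (first − rest): starting from the cone, the r=3.5 cylinder at (-3, -1.5) partially overlaps it — only the 38.16 mm² overlap (of its 38.24 mm²) is removed, clipping the outline; the 24×19.5 cube at (8, 1) misses the remaining region (no effect) — boundary = 60.95 mm; (rotated 35° about Z; rotation is an isometry so areas/perimeters/island counts are preserved). So its perimeter = 60.95 mm. Layer 4 is larger (68.63 vs 60.95 mm).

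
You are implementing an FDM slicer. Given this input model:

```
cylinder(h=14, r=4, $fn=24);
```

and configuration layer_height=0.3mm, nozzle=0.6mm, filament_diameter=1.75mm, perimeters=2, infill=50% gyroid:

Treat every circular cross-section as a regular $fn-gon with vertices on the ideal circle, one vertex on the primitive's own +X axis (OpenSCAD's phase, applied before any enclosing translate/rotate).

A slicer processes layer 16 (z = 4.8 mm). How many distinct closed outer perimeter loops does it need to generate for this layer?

1

At z = 4.8 mm: the r=4 cylinder contributes a regular 24-gon of circumradius 4. The result has 1 disconnected region.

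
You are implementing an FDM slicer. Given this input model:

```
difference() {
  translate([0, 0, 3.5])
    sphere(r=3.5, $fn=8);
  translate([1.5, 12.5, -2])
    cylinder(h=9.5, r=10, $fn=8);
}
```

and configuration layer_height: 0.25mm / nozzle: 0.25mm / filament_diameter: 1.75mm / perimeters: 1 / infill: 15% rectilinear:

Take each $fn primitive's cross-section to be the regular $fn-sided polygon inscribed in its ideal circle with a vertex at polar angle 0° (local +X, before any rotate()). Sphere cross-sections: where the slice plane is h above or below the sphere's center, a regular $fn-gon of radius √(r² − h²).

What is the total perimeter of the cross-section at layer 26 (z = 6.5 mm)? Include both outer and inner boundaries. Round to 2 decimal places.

11.04 mm

At z = 6.5 mm: the r=3.5 sphere slices to a regular 8-gon of circumradius 1.803 (√(r²−h²) with h=3 from center) (perimeter = 2·8·1.803·sin(180°/8) = 11.04 mm); the r=10 cylinder at (1.5, 12.5) gives a regular 8-gon of circumradius 10 (constant along its height) (perimeter = 2·8·10.000·sin(180°/8) = 61.23 mm); Subtracting the remaining from the first: starting from the r=3.5 sphere, the r=10 cylinder at (1.5, 12.5) misses the remaining region (no effect) — boundary = 11.04 mm. Overall, the cross-section is a single solid region. Total boundary length (outer) = 11.04 mm.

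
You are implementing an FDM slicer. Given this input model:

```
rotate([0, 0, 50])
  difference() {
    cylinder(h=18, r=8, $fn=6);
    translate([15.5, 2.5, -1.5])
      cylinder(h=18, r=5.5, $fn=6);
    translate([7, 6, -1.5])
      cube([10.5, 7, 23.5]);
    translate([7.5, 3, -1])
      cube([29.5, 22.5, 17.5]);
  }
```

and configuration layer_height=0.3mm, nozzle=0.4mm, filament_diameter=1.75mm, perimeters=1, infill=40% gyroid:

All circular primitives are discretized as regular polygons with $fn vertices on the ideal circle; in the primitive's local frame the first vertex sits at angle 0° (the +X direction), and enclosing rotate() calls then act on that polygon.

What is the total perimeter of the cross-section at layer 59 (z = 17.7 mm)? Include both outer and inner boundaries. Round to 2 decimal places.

48.00 mm

At z = 17.7 mm: the cylinder: section is a regular 6-gon, circumradius r=8 (perimeter = 2·6·8.000·sin(180°/6) = 48.00 mm); the cylinder at (15.5, 2.5) is not intersected at this z (z outside [-1.5, 16.5]); the cube at (7, 6) is present — its section is the full 10.5×7 rectangle (perimeter 35.00 mm); the cube at (7.5, 3) is not intersected at this z (z outside [-1, 16.5]); Subtracting the remaining from the first: starting from the r=8 cylinder, the 10.5×7 cube at (7, 6) misses the remaining region (no effect) — boundary = 48.00 mm; (whole slice rotated 50° about Z — lengths, areas and connectivity unchanged). Overall, the cross-section is a single solid region. Total boundary length (outer) = 48.00 mm.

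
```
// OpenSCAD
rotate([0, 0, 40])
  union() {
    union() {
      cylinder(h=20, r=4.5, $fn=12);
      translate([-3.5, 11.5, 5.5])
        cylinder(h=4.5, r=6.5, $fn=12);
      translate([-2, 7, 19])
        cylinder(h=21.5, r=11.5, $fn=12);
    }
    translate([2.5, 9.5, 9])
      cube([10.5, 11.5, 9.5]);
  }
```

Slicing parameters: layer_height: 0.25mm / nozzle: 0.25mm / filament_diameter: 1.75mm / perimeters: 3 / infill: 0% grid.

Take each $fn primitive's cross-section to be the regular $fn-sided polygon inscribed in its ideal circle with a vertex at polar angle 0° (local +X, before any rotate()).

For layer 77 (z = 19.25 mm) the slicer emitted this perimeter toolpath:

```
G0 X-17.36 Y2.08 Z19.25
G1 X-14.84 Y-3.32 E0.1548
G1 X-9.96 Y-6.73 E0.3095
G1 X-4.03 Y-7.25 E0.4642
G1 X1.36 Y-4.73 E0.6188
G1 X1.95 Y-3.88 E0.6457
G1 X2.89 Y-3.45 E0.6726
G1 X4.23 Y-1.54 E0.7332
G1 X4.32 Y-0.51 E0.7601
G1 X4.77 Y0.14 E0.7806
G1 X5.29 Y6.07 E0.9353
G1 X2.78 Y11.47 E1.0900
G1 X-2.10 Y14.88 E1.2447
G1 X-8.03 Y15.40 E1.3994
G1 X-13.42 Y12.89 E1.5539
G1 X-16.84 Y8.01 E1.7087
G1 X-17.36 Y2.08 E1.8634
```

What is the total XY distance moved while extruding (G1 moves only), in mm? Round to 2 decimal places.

Sum the Euclidean lengths of each G1 segment: total = 71.71 mm.

71.71 mm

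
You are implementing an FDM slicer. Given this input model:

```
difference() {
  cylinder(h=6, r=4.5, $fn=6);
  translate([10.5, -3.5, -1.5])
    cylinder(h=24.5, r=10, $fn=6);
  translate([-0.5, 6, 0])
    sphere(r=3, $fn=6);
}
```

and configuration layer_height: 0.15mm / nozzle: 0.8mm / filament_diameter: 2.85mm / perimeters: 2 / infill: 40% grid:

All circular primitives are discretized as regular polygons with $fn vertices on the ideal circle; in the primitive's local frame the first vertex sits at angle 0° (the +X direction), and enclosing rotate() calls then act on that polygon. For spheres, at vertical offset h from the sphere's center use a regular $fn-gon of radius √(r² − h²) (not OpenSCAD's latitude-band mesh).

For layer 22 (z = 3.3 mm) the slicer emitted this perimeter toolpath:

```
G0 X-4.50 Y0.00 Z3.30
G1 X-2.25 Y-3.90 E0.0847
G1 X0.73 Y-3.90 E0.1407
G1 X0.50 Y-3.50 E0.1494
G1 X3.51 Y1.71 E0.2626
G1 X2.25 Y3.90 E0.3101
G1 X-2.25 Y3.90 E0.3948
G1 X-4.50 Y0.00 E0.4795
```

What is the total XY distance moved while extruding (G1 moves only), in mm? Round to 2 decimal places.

Sum the Euclidean lengths of each G1 segment: total = 25.49 mm.

25.49 mm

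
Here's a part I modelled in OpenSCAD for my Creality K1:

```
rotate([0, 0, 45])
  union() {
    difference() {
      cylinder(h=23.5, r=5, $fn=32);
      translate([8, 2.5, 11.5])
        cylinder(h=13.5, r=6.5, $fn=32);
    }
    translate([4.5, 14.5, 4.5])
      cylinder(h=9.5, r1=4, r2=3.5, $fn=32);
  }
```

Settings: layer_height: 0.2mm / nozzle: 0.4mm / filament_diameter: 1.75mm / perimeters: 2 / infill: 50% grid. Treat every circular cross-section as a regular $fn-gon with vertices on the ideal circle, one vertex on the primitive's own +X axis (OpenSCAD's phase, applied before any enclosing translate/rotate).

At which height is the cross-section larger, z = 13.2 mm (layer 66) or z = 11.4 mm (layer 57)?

Layer 66 (z = 13.2): the r=5 cylinder contributes a regular 32-gon of circumradius 5 (area = (32/2)·5.000²·sin(360°/32) = 78.04 mm²); the cylinder at (8, 2.5): section is a regular 32-gon, circumradius r=6.5 (area = (32/2)·6.500²·sin(360°/32) = 131.88 mm²); Subtracting the remaining from the first: starting from the r=5 cylinder (78.04 mm²), the r=6.5 cylinder at (8, 2.5) partially overlaps it — only the 16.34 mm² overlap (of its 131.88 mm²) is removed, clipping the outline — area = 61.69 mm²; the cone at (4.5, 14.5) (r1=4→r2=3.5) has section circumradius 3.542 here — a regular 32-gon (area = (32/2)·3.542²·sin(360°/32) = 39.16 mm²); Taking the union: the 2 present regions are separate (no shared area or edge), so areas and boundary lengths simply add and each stays a separate island — area = 100.86 mm²; (whole slice rotated 45° about Z — lengths, areas and connectivity unchanged). So its area = 100.86 mm². Layer 57 (z = 11.4): the r=5 cylinder gives a regular 32-gon of circumradius 5 (constant along its height) (area = (32/2)·5.000²·sin(360°/32) = 78.04 mm²); the cylinder at (8, 2.5) is absent (z outside [11.5, 25]); After the difference (first − rest): none of the subtracted shapes is present at this height, so the r=5 cylinder is unchanged — area = 78.04 mm²; the cone at (4.5, 14.5) contributes a regular 32-gon of circumradius 3.637 (interpolated between r1=4 and r2=3.5 at t=0.726) (area = (32/2)·3.637²·sin(360°/32) = 41.29 mm²); Taking the union: the 2 present regions are separate (no shared area or edge), so areas and boundary lengths simply add and each stays a separate island — area = 119.32 mm²; (rotated 45° about Z; rotation is an isometry so areas/perimeters/island counts are preserved). So its area = 119.32 mm². Layer 57 is larger (119.32 vs 100.86 mm²).

layer 57 (z = 11.4 mm)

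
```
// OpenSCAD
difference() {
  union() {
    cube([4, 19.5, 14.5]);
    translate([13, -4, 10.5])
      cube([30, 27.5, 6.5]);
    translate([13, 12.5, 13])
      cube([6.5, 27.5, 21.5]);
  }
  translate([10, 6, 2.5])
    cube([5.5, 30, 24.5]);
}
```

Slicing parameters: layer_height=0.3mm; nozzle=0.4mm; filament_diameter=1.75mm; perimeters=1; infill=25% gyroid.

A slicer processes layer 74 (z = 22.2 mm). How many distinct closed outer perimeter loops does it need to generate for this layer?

At z = 22.2 mm: the cube is absent (z outside [0, 14.5]); the cube at (13, -4) does not reach this height (z outside [10.5, 17]); the 6.5×27.5 cube at (13, 12.5) contributes its full rectangle; Combining (union): only the 6.5×27.5 cube at (13, 12.5) is present, so the union is just that shape — 1 connected region; the cube at (10, 6) (footprint 5.5×30) is included at this height; Taking the first minus the rest: starting from that combined region, the 5.5×30 cube at (10, 6) partially overlaps it — only the 58.75 mm² overlap (of its 165.00 mm²) is removed, clipping the outline — 1 connected region. The result has 1 disconnected region.

1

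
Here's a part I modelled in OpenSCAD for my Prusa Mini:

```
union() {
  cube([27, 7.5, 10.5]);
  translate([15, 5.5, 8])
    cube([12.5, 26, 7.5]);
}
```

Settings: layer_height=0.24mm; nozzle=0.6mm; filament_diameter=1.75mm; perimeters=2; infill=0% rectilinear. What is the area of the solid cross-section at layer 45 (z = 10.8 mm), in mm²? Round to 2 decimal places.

At z = 10.8 mm: the cube is not intersected at this z (z outside [0, 10.5]); the 12.5×26 cube at (15, 5.5) contributes its full rectangle (area 325.00 mm²); Merging all regions: only the 12.5×26 cube at (15, 5.5) is present, so the union is just that shape — area = 325.00 mm². Overall, the cross-section is a single solid region. Net area = 325.00 mm².

325.00 mm²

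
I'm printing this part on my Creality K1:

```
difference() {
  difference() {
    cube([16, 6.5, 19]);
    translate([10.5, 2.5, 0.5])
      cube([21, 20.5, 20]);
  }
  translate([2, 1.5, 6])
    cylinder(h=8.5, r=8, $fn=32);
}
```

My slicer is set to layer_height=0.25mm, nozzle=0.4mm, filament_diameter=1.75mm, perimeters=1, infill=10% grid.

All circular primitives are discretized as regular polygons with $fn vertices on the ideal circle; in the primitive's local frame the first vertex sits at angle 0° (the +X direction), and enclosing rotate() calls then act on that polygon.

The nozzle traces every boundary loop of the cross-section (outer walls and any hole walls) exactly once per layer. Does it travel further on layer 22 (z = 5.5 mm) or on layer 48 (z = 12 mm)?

layer 22 (z = 5.5 mm)

Layer 22 (z = 5.5): the cube is present — its section is the full 16×6.5 rectangle (perimeter 45.00 mm); the cube at (10.5, 2.5) (footprint 21×20.5) is included at this height (perimeter 83.00 mm); Subtracting the remaining from the first: starting from the 16×6.5 cube, the 21×20.5 cube at (10.5, 2.5) partially overlaps it — only the 22.00 mm² overlap (of its 430.50 mm²) is removed, clipping the outline — boundary = 45.00 mm; the cylinder at (2, 1.5) does not reach this height (z outside [6, 14.5]); After the difference (first − rest): none of the subtracted shapes is present at this height, so the result so far is unchanged — boundary = 45.00 mm. So its perimeter = 45.00 mm. Layer 48 (z = 12): the cube (footprint 16×6.5) is included at this height (perimeter 45.00 mm); the cube at (10.5, 2.5) is present — its section is the full 21×20.5 rectangle (perimeter 83.00 mm); Taking the first minus the rest: starting from the 16×6.5 cube, the 21×20.5 cube at (10.5, 2.5) partially overlaps it — only the 22.00 mm² overlap (of its 430.50 mm²) is removed, clipping the outline — boundary = 45.00 mm; the cylinder at (2, 1.5): section is a regular 32-gon, circumradius r=8 (perimeter = 2·32·8.000·sin(180°/32) = 50.18 mm); After the difference (first − rest): starting from that combined region, the r=8 cylinder at (2, 1.5) partially overlaps it — only the 61.97 mm² overlap (of its 199.77 mm²) is removed, clipping the outline — boundary = 27.38 mm. So its perimeter = 27.38 mm. Layer 22 is larger (45.00 vs 27.38 mm).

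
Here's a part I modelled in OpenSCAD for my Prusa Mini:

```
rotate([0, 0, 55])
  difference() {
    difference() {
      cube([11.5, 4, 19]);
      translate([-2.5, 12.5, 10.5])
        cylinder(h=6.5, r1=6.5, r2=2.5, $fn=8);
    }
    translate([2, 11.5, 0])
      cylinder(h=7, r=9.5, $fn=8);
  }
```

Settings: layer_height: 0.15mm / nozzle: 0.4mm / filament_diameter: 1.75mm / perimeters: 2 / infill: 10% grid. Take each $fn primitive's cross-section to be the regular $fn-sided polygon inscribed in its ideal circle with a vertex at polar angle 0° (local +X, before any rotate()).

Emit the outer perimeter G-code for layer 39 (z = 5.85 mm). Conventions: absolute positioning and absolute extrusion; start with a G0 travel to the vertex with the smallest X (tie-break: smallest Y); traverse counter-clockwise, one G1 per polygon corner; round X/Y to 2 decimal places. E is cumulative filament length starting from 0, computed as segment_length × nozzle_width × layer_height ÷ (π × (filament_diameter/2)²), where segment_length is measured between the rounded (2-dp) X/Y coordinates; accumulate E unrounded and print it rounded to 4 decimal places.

At z = 5.85 mm: the 11.5×4 cube contributes its full rectangle; the cone at (-2.5, 12.5) does not reach this height (z outside [10.5, 17]); Taking the first minus the rest: none of the subtracted shapes is present at this height, so the 11.5×4 cube is unchanged — 1 connected region; the r=9.5 cylinder at (2, 11.5) gives a regular 8-gon of circumradius 9.5 (constant along its height); After the difference (first − rest): starting from the result so far, the r=9.5 cylinder at (2, 11.5) partially overlaps it — only the 8.00 mm² overlap (of its 255.27 mm²) is removed, clipping the outline — 1 connected region; (rotated 55° about Z; rotation is an isometry so areas/perimeters/island counts are preserved). The outline is a single polygon with 6 vertices. Extrusion per mm of travel: 0.4 × 0.15 / (π × 0.875²) = 0.024945. Accumulating E over each segment gives final E = 0.7582.

G0 X-2.32 Y1.62 Z5.85
G1 X0.00 Y0.00 E0.0706
G1 X6.60 Y9.42 E0.3575
G1 X3.32 Y11.71 E0.4573
G1 X0.64 Y7.89 E0.5737
G1 X-0.49 Y2.79 E0.7040
G1 X-2.32 Y1.62 E0.7582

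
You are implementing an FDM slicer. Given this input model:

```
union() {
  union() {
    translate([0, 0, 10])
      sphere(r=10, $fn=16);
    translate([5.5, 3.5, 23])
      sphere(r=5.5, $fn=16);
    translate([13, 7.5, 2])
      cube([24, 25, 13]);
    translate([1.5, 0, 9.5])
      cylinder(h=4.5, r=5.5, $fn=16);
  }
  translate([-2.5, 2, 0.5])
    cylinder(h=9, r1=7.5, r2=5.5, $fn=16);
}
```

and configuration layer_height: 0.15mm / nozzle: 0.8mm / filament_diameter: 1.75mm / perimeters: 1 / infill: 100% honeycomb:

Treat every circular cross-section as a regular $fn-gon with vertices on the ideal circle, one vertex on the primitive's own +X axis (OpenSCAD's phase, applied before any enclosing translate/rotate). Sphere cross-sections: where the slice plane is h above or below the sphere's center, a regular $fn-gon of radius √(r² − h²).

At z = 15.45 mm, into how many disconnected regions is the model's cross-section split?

At z = 15.45 mm: the sphere: section is a regular 16-gon, circumradius = √(r²−h²) = √(10²−5.45²) = 8.384; the sphere at (5.5, 3.5) is absent (|z−center|=7.550 > r=5.5); the cube at (13, 7.5) is not intersected at this z (z outside [2, 15]); the cylinder at (1.5, 0) does not reach this height (z outside [9.5, 14]); Merging all regions: only the r=10 sphere is present, so the union is just that shape — 1 connected region; the cone at (-2.5, 2) is absent (z outside [0.5, 9.5]); Merging all regions: only that combined region is present, so the union is just that shape — 1 connected region. The result has 1 disconnected region.

1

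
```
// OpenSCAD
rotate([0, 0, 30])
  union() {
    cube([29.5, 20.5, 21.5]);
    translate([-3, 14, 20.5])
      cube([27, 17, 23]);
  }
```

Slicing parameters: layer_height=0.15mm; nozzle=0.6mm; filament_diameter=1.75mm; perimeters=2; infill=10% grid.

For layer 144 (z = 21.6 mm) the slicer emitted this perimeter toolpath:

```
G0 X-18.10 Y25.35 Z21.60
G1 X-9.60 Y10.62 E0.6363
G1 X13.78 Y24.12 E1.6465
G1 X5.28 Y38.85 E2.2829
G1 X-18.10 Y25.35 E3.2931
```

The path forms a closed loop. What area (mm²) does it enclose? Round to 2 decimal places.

459.14 mm²

Apply the shoelace formula to the sequence of (X, Y) vertices; enclosed area = 459.14 mm².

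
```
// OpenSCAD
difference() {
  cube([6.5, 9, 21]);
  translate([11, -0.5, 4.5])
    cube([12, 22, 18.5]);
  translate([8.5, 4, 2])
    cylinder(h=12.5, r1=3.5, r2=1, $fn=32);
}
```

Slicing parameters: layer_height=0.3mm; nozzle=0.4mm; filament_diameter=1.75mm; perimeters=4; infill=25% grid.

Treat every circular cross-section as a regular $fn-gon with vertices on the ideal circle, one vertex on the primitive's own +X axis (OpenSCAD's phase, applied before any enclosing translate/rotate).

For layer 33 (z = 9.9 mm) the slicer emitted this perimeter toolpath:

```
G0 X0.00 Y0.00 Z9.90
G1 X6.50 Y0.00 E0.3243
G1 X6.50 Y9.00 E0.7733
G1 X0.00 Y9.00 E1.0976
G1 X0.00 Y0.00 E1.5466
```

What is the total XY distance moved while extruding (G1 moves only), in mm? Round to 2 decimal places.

31.00 mm

Sum the Euclidean lengths of each G1 segment: total = 31.00 mm.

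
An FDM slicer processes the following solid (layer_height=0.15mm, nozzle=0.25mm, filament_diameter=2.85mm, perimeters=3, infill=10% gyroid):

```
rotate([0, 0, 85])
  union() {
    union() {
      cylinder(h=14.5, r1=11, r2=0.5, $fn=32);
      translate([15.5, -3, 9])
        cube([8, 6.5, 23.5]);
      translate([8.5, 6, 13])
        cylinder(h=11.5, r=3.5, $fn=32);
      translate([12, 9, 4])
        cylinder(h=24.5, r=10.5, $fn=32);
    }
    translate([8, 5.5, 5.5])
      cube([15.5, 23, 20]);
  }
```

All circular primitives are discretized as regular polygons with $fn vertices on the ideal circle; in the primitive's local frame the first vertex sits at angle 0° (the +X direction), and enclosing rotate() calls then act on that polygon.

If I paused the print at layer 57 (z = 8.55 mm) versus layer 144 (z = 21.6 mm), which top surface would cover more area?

layer 57 (z = 8.55 mm)

Layer 57 (z = 8.55): the cone: at t=0.590 of its height the radius interpolates to r₁+(r₂−r₁)t = 4.809, giving a regular 32-gon of that circumradius (area = (32/2)·4.809²·sin(360°/32) = 72.18 mm²); the cube at (15.5, -3) is not intersected at this z (z outside [9, 32.5]); the cylinder at (8.5, 6) does not reach this height (z outside [13, 24.5]); the r=10.5 cylinder at (12, 9) contributes a regular 32-gon of circumradius 10.5 (area = (32/2)·10.500²·sin(360°/32) = 344.14 mm²); Combining (union): the regions partially overlap — summed areas 416.32 mm² minus the doubly-counted overlap 0.45 mm² gives 415.87 mm² — area = 415.87 mm²; the cube at (8, 5.5) (footprint 15.5×23) is included at this height (area 356.50 mm²); Merging all regions: the regions partially overlap — summed areas 772.37 mm² minus the doubly-counted overlap 176.79 mm² gives 595.58 mm² — area = 595.58 mm²; (rotated 85° about Z; rotation is an isometry so areas/perimeters/island counts are preserved). So its area = 595.58 mm². Layer 144 (z = 21.6): the cone is not intersected at this z (z outside [0, 14.5]); the cube at (15.5, -3) is present — its section is the full 8×6.5 rectangle (area 52.00 mm²); the r=3.5 cylinder at (8.5, 6) gives a regular 32-gon of circumradius 3.5 (constant along its height) (area = (32/2)·3.500²·sin(360°/32) = 38.24 mm²); the cylinder at (12, 9): section is a regular 32-gon, circumradius r=10.5 (area = (32/2)·10.500²·sin(360°/32) = 344.14 mm²); Taking the union: the regions partially overlap — summed areas 434.38 mm² minus the doubly-counted overlap 52.81 mm² gives 381.57 mm² — area = 381.57 mm²; the cube at (8, 5.5) is present — its section is the full 15.5×23 rectangle (area 356.50 mm²); Merging all regions: the regions partially overlap — summed areas 738.07 mm² minus the doubly-counted overlap 176.79 mm² gives 561.28 mm² — area = 561.28 mm²; (rotated 85° about Z; rotation is an isometry so areas/perimeters/island counts are preserved). So its area = 561.28 mm². Layer 57 is larger (595.58 vs 561.28 mm²).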